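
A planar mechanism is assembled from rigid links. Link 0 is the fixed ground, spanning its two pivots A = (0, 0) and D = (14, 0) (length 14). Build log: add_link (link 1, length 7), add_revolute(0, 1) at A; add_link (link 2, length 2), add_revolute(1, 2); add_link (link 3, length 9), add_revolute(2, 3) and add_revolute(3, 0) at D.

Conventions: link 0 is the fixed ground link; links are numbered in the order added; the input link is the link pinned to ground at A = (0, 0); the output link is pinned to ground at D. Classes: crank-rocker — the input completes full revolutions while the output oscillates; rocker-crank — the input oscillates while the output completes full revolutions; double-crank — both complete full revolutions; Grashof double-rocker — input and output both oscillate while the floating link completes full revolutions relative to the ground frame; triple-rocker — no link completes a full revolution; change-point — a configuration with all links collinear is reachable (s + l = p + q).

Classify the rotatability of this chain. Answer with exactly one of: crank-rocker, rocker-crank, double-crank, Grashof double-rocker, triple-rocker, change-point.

lengths: ground=14, input=7, coupler=2, output=9
sorted: s=2 (shortest), l=14 (longest), p+q=16
s + l = 16 vs p + q = 16
s + l = p + q → change-point (collinear configuration reachable)

change-point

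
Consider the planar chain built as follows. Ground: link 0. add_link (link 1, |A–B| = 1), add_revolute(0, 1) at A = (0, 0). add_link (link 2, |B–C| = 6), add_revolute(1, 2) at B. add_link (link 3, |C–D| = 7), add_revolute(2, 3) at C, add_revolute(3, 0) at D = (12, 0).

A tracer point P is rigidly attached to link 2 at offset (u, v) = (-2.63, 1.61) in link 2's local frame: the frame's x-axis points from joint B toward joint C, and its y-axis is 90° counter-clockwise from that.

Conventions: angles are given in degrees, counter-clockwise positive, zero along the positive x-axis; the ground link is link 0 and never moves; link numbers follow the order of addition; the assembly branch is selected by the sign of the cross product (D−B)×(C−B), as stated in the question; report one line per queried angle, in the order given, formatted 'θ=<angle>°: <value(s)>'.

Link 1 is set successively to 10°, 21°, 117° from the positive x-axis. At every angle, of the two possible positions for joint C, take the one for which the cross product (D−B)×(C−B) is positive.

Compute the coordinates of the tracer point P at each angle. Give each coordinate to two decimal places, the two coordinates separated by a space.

A=(0,0), D=(12.00,0)
θ=10°: B = A + 1.00·(cos10°, sin10°) = (0.9848, 0.1736)
θ=10°: |BD| = 11.0166
θ=10°: circle(B,6.00) ∩ circle(D,7.00): a=4.9183, h=3.4367
θ=10°:   candidates: C₊=(5.9566,3.5324) cross=37.860; C₋=(5.8483,-3.3401) cross=-37.860
θ=10°:   branch + wants cross > 0 → take C=(5.9566,3.5324) (cross=37.860)
θ=10°: ex = (C−B)/|BC| = (0.8286,0.5598); ey = (-0.5598,0.8286)
θ=10°: P = B + -2.63·ex + 1.61·ey = (-2.0958,0.0355)
θ=21°: B = A + 1.00·(cos21°, sin21°) = (0.9336, 0.3584)
θ=21°: |BD| = 11.0722
θ=21°: circle(B,6.00) ∩ circle(D,7.00): a=4.9491, h=3.3922
θ=21°:   candidates: C₊=(5.9898,3.5886) cross=37.559; C₋=(5.7703,-3.1922) cross=-37.559
θ=21°:   branch + wants cross > 0 → take C=(5.9898,3.5886) (cross=37.559)
θ=21°: ex = (C−B)/|BC| = (0.8427,0.5384); ey = (-0.5384,0.8427)
θ=21°: P = B + -2.63·ex + 1.61·ey = (-2.1495,0.2992)
θ=117°: B = A + 1.00·(cos117°, sin117°) = (-0.4540, 0.8910)
θ=117°: |BD| = 12.4858
θ=117°: circle(B,6.00) ∩ circle(D,7.00): a=5.7223, h=1.8042
θ=117°:   candidates: C₊=(5.3825,2.2822) cross=22.527; C₋=(5.1250,-1.3169) cross=-22.527
θ=117°:   branch + wants cross > 0 → take C=(5.3825,2.2822) (cross=22.527)
θ=117°: ex = (C−B)/|BC| = (0.9727,0.2319); ey = (-0.2319,0.9727)
θ=117°: P = B + -2.63·ex + 1.61·ey = (-3.3856,1.8473)

θ=10°: -2.10 0.04
θ=21°: -2.15 0.30
θ=117°: -3.39 1.85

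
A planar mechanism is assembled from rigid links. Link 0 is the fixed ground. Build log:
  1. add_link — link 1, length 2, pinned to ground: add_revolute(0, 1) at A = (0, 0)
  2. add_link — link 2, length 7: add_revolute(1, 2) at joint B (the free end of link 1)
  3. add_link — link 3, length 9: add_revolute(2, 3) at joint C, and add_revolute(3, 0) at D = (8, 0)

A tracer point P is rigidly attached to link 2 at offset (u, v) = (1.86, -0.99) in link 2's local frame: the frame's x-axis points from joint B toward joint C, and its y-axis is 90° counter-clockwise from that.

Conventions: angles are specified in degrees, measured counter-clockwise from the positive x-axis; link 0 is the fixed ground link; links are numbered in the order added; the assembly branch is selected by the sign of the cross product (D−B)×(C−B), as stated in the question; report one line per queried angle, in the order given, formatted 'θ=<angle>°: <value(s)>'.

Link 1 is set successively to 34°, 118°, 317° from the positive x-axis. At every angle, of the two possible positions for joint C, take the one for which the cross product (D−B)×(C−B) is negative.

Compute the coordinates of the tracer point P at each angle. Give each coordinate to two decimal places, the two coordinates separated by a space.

A=(0,0), D=(8.00,0)
θ=34°: B = A + 2.00·(cos34°, sin34°) = (1.6581, 1.1184)
θ=34°: |BD| = 6.4398
θ=34°: circle(B,7.00) ∩ circle(D,9.00): a=0.7353, h=6.9613
θ=34°:   candidates: C₊=(3.5912,7.8462) cross=44.829; C₋=(1.1733,-5.8648) cross=-44.829
θ=34°:   branch - wants cross < 0 → take C=(1.1733,-5.8648) (cross=-44.829)
θ=34°: ex = (C−B)/|BC| = (-0.0693,-0.9976); ey = (0.9976,-0.0693)
θ=34°: P = B + 1.86·ex + -0.99·ey = (0.5416,-0.6686)
θ=118°: B = A + 2.00·(cos118°, sin118°) = (-0.9389, 1.7659)
θ=118°: |BD| = 9.1117
θ=118°: circle(B,7.00) ∩ circle(D,9.00): a=2.7999, h=6.4157
θ=118°:   candidates: C₊=(3.0512,7.5173) cross=58.458; C₋=(0.5644,-5.0708) cross=-58.458
θ=118°:   branch - wants cross < 0 → take C=(0.5644,-5.0708) (cross=-58.458)
θ=118°: ex = (C−B)/|BC| = (0.2148,-0.9767); ey = (0.9767,0.2148)
θ=118°: P = B + 1.86·ex + -0.99·ey = (-1.5064,-0.2633)
θ=317°: B = A + 2.00·(cos317°, sin317°) = (1.4627, -1.3640)
θ=317°: |BD| = 6.6781
θ=317°: circle(B,7.00) ∩ circle(D,9.00): a=0.9431, h=6.9362
θ=317°:   candidates: C₊=(0.9692,5.6186) cross=46.320; C₋=(3.8027,-7.9613) cross=-46.320
θ=317°:   branch - wants cross < 0 → take C=(3.8027,-7.9613) (cross=-46.320)
θ=317°: ex = (C−B)/|BC| = (0.3343,-0.9425); ey = (0.9425,0.3343)
θ=317°: P = B + 1.86·ex + -0.99·ey = (1.1514,-3.4479)

θ=34°: 0.54 -0.67
θ=118°: -1.51 -0.26
θ=317°: 1.15 -3.45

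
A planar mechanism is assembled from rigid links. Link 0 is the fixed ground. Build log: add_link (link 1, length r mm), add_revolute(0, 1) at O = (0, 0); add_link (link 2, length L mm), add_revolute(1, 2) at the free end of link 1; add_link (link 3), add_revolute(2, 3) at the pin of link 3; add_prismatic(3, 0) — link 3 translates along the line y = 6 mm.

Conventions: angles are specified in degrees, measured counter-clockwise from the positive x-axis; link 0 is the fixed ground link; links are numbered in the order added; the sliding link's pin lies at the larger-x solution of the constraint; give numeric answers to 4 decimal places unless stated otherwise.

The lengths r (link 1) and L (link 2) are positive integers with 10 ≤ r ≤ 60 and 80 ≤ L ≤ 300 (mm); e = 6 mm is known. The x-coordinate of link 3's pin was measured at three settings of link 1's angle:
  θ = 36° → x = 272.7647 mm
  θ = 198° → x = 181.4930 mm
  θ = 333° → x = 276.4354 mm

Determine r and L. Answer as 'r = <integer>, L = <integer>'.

constraint per measurement: (x − r cos θ)² + (r sin θ − e)² = L²
subtracting the θ₁ and θ₂ equations cancels the r² and L² terms:
r = (x₁² − x₂²) / (2[(x₁cos θ₁ + e sin θ₁) − (x₂cos θ₂ + e sin θ₂)]) = 52.0000 → r = 52
L² = (x₁ − r cos θ₁)² + (r sin θ₁ − e)² = 53823.9907 → L = 232.0000 → L = 232
check at θ₃=333°: x = 276.4354 (printed 276.4354) ✓

r = 52, L = 232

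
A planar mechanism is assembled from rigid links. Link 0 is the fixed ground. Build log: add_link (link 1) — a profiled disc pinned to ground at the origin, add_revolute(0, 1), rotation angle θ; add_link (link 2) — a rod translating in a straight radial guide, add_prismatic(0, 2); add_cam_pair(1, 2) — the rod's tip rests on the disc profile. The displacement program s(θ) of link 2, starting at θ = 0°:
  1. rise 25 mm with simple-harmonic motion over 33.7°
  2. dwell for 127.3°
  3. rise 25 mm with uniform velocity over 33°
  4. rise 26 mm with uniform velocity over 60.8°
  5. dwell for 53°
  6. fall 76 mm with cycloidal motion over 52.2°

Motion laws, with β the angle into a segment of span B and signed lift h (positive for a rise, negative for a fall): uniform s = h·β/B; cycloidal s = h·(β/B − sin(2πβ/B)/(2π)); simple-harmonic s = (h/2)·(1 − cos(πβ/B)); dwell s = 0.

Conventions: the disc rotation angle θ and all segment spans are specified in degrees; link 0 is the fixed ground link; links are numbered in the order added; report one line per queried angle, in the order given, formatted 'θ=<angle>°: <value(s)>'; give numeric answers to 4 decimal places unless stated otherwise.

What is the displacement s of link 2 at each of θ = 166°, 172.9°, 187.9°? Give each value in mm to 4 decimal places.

seg 1 [0°–33.7°] simple-harmonic, h=25: full span → s += 25 → s = 25.0000
seg 2 [33.7°–161°] dwell: s stays 25.0000
seg 3 [161°–194°] uniform, h=25: θ=166° here. β=5, B=33. 25·5/33 = 3.7879 → s = 28.7879
seg 3 [161°–194°] uniform, h=25: θ=172.9° here. β=11.9, B=33. 25·11.9/33 = 9.0152 → s = 34.0152
seg 3 [161°–194°] uniform, h=25: θ=187.9° here. β=26.9, B=33. 25·26.9/33 = 20.3788 → s = 45.3788

θ=166°: 28.7879
θ=172.9°: 34.0152
θ=187.9°: 45.3788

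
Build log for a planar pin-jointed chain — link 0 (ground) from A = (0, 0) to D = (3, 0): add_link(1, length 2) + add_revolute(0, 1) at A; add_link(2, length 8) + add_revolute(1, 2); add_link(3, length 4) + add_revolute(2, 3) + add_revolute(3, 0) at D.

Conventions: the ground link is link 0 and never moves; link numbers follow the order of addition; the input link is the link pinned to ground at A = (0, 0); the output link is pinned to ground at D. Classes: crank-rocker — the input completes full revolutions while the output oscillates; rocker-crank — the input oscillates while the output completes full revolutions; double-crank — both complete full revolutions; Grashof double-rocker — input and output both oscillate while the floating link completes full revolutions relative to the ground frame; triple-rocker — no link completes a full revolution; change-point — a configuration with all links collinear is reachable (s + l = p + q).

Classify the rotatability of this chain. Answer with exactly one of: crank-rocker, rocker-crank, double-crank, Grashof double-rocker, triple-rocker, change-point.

lengths: ground=3, input=2, coupler=8, output=4
sorted: s=2 (shortest), l=8 (longest), p+q=7
s + l = 10 vs p + q = 7
s + l > p + q → non-Grashof → no link fully rotates → triple-rocker

triple-rocker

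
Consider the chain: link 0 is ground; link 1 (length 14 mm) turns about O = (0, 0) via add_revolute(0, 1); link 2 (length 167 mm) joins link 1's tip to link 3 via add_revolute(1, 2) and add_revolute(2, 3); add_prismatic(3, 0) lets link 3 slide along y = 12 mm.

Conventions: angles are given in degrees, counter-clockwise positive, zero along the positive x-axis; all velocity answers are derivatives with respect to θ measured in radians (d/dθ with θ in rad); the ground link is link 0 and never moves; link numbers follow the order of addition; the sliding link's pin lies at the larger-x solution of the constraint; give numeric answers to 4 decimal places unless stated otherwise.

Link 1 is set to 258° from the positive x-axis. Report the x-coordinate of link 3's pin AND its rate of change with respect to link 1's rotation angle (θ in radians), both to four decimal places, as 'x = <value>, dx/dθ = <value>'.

geometry: r = 14 mm, L = 167 mm, e = 12 mm
crank pin P = (r cos θ, r sin θ) = (-2.910764, -13.694066)
h = r sin θ − e = -13.694066 − 12 = -25.694066
x = r cos θ + √(L² − h²) = -2.910764 + 165.011560 = 162.100796
dx/dθ = −r sin θ − h·r cos θ/√(L² − h²) (θ in radians; h = -25.694066) = 13.240829

x = 162.1008, dx/dθ = 13.2408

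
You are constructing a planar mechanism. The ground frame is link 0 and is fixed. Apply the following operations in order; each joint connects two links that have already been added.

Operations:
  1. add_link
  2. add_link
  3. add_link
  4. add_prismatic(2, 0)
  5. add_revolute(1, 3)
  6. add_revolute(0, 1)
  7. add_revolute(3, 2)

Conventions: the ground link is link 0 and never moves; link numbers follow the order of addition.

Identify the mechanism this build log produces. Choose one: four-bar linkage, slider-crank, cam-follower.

links: 4 (incl. ground); joints: 3 revolute, 1 prismatic, 0 higher (cam) pair, forming one closed loop
4 links, 3 revolutes + 1 prismatic in one loop → slider-crank

slider-crank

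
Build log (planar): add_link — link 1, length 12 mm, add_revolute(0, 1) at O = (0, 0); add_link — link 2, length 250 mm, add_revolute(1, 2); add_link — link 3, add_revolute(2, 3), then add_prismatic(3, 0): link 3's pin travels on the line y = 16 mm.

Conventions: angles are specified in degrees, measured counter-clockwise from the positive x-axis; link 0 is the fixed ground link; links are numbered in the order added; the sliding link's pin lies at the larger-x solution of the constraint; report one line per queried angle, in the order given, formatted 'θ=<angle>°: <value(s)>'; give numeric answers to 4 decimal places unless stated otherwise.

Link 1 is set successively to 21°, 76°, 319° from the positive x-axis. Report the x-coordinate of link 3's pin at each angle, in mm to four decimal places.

geometry: r = 12 mm, L = 250 mm, e = 16 mm
θ=21°: crank pin P = (r cos θ, r sin θ) = (11.202965, 4.300415)
θ=21°: h = r sin θ − e = 4.300415 − 16 = -11.699585
θ=21°: x = r cos θ + √(L² − h²) = 11.202965 + 249.726089 = 260.929055
θ=76°: crank pin P = (r cos θ, r sin θ) = (2.903063, 11.643549)
θ=76°: h = r sin θ − e = 11.643549 − 16 = -4.356451
θ=76°: x = r cos θ + √(L² − h²) = 2.903063 + 249.962040 = 252.865103
θ=319°: crank pin P = (r cos θ, r sin θ) = (9.056515, -7.872708)
θ=319°: h = r sin θ − e = -7.872708 − 16 = -23.872708
θ=319°: x = r cos θ + √(L² − h²) = 9.056515 + 248.857577 = 257.914092

θ=21°: 260.9291
θ=76°: 252.8651
θ=319°: 257.9141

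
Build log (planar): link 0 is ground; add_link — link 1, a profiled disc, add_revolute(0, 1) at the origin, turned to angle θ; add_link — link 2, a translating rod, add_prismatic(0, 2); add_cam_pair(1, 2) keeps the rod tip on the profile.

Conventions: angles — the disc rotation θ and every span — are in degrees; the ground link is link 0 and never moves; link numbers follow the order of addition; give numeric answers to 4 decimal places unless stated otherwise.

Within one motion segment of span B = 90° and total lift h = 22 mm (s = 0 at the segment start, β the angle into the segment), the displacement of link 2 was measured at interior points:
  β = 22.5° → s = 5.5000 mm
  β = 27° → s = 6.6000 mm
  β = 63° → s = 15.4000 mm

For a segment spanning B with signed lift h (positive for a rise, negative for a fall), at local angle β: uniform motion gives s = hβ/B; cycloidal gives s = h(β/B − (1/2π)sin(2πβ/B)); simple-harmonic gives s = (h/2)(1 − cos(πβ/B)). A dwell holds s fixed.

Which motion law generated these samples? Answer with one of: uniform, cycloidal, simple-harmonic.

candidates at β/B = r: uniform s = h·r (linear in β); cycloidal s = h·(r − sin(2πr)/(2π)); simple-harmonic s = (h/2)(1 − cos(πr))
β=22.5°: printed 5.5000 | uniform 5.5000, cycloidal 1.9986, simple-harmonic 3.2218
β=27°: printed 6.6000 | uniform 6.6000, cycloidal 3.2700, simple-harmonic 4.5344
β=63°: printed 15.4000 | uniform 15.4000, cycloidal 18.7300, simple-harmonic 17.4656
only one law matches every sample → uniform

uniform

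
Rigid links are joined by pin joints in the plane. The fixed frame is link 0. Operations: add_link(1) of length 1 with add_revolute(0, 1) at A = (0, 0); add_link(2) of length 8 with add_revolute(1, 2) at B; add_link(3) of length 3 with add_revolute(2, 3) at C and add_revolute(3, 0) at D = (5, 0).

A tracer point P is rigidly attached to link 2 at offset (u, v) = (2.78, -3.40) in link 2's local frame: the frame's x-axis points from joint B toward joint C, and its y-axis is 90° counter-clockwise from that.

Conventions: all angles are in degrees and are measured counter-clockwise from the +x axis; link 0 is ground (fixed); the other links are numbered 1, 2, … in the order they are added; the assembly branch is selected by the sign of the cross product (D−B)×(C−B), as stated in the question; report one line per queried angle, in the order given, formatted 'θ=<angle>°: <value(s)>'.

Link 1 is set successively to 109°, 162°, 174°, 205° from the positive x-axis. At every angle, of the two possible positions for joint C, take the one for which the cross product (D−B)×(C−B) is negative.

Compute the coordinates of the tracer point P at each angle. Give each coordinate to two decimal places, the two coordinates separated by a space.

A=(0,0), D=(5.00,0)
θ=109°: B = A + 1.00·(cos109°, sin109°) = (-0.3256, 0.9455)
θ=109°: |BD| = 5.4089
θ=109°: circle(B,8.00) ∩ circle(D,3.00): a=7.7887, h=1.8266
θ=109°:   candidates: C₊=(7.6625,1.3824) cross=9.880; C₋=(7.0239,-2.2145) cross=-9.880
θ=109°:   branch - wants cross < 0 → take C=(7.0239,-2.2145) (cross=-9.880)
θ=109°: ex = (C−B)/|BC| = (0.9187,-0.3950); ey = (0.3950,0.9187)
θ=109°: P = B + 2.78·ex + -3.40·ey = (0.8854,-3.2761)
θ=162°: B = A + 1.00·(cos162°, sin162°) = (-0.9511, 0.3090)
θ=162°: |BD| = 5.9591
θ=162°: circle(B,8.00) ∩ circle(D,3.00): a=7.5943, h=2.5151
θ=162°:   candidates: C₊=(6.7635,2.4269) cross=14.988; C₋=(6.5026,-2.5965) cross=-14.988
θ=162°:   branch - wants cross < 0 → take C=(6.5026,-2.5965) (cross=-14.988)
θ=162°: ex = (C−B)/|BC| = (0.9317,-0.3632); ey = (0.3632,0.9317)
θ=162°: P = B + 2.78·ex + -3.40·ey = (0.4042,-3.8685)
θ=174°: B = A + 1.00·(cos174°, sin174°) = (-0.9945, 0.1045)
θ=174°: |BD| = 5.9954
θ=174°: circle(B,8.00) ∩ circle(D,3.00): a=7.5845, h=2.5446
θ=174°:   candidates: C₊=(6.6332,2.5165) cross=15.256; C₋=(6.5445,-2.5719) cross=-15.256
θ=174°:   branch - wants cross < 0 → take C=(6.5445,-2.5719) (cross=-15.256)
θ=174°: ex = (C−B)/|BC| = (0.9424,-0.3345); ey = (0.3345,0.9424)
θ=174°: P = B + 2.78·ex + -3.40·ey = (0.4878,-4.0296)
θ=205°: B = A + 1.00·(cos205°, sin205°) = (-0.9063, -0.4226)
θ=205°: |BD| = 5.9214
θ=205°: circle(B,8.00) ∩ circle(D,3.00): a=7.6049, h=2.4831
θ=205°:   candidates: C₊=(6.5019,2.5970) cross=14.704; C₋=(6.8564,-2.3567) cross=-14.704
θ=205°:   branch - wants cross < 0 → take C=(6.8564,-2.3567) (cross=-14.704)
θ=205°: ex = (C−B)/|BC| = (0.9703,-0.2418); ey = (0.2418,0.9703)
θ=205°: P = B + 2.78·ex + -3.40·ey = (0.9693,-4.3938)

θ=109°: 0.89 -3.28
θ=162°: 0.40 -3.87
θ=174°: 0.49 -4.03
θ=205°: 0.97 -4.39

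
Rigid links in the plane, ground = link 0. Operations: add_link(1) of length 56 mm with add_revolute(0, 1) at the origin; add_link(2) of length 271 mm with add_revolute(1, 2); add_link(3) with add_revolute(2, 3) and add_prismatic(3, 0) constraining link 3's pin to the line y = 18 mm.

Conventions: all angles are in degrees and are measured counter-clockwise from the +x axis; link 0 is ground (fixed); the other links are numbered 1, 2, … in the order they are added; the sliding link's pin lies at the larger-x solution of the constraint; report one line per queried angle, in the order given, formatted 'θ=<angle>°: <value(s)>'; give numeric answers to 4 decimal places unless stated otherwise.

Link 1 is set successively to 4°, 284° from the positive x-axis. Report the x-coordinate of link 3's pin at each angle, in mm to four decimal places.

geometry: r = 56 mm, L = 271 mm, e = 18 mm
θ=4°: crank pin P = (r cos θ, r sin θ) = (55.863587, 3.906363)
θ=4°: h = r sin θ − e = 3.906363 − 18 = -14.093637
θ=4°: x = r cos θ + √(L² − h²) = 55.863587 + 270.633275 = 326.496862
θ=284°: crank pin P = (r cos θ, r sin θ) = (13.547626, -54.336561)
θ=284°: h = r sin θ − e = -54.336561 − 18 = -72.336561
θ=284°: x = r cos θ + √(L² − h²) = 13.547626 + 261.167421 = 274.715048

θ=4°: 326.4969
θ=284°: 274.7150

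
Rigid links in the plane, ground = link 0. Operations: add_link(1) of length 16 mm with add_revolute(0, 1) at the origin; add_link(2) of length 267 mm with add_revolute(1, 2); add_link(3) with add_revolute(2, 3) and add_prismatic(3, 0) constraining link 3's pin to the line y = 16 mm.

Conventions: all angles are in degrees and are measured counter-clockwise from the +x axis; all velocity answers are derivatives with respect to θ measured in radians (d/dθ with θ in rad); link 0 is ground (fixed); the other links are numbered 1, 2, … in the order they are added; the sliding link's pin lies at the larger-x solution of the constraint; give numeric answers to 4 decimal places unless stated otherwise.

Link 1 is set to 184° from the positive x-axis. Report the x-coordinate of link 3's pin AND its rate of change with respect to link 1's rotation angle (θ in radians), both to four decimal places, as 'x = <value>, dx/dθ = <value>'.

geometry: r = 16 mm, L = 267 mm, e = 16 mm
crank pin P = (r cos θ, r sin θ) = (-15.961025, -1.116104)
h = r sin θ − e = -1.116104 − 16 = -17.116104
x = r cos θ + √(L² − h²) = -15.961025 + 266.450819 = 250.489794
dx/dθ = −r sin θ − h·r cos θ/√(L² − h²) (θ in radians; h = -17.116104) = 0.090809

x = 250.4898, dx/dθ = 0.0908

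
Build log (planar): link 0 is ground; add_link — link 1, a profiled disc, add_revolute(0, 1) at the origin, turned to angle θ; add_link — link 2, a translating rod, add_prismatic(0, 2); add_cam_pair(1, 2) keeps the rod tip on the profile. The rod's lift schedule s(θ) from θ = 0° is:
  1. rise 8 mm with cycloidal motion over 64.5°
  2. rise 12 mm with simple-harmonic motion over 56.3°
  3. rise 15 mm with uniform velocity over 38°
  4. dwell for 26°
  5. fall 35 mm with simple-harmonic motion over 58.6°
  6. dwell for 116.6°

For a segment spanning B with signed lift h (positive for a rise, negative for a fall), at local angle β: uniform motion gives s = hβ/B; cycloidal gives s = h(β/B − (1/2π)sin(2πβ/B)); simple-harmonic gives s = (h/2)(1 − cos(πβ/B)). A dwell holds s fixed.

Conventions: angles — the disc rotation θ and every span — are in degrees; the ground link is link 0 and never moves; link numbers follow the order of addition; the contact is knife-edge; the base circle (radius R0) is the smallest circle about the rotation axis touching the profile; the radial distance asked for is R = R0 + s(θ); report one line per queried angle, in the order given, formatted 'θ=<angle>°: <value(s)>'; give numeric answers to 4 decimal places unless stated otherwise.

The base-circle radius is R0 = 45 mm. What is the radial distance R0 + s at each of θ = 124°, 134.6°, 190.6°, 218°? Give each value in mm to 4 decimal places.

seg 1 [0°–64.5°] cycloidal, h=8: full span → s += 8 → s = 8.0000
seg 2 [64.5°–120.8°] simple-harmonic, h=12: full span → s += 12 → s = 20.0000
seg 3 [120.8°–158.8°] uniform, h=15: θ=124° here. β=3.2, B=38. 15·3.2/38 = 1.2632 → s = 21.2632
seg 3 [120.8°–158.8°] uniform, h=15: θ=134.6° here. β=13.8, B=38. 15·13.8/38 = 5.4474 → s = 25.4474
seg 3 [120.8°–158.8°] uniform, h=15: full span → s += 15 → s = 35.0000
seg 4 [158.8°–184.8°] dwell: s stays 35.0000
seg 5 [184.8°–243.4°] simple-harmonic, h=-35: θ=190.6° here. β=5.8, B=58.6. -35/2·(1 − cos(π·0.0990)) = -0.8392 → s = 34.1608
seg 5 [184.8°–243.4°] simple-harmonic, h=-35: θ=218° here. β=33.2, B=58.6. -35/2·(1 − cos(π·0.5666)) = -21.1323 → s = 13.8677
θ=124°: R = R0 + s = 45 + 21.2632 = 66.2632
θ=134.6°: R = R0 + s = 45 + 25.4474 = 70.4474
θ=190.6°: R = R0 + s = 45 + 34.1608 = 79.1608
θ=218°: R = R0 + s = 45 + 13.8677 = 58.8677

θ=124°: 66.2632
θ=134.6°: 70.4474
θ=190.6°: 79.1608
θ=218°: 58.8677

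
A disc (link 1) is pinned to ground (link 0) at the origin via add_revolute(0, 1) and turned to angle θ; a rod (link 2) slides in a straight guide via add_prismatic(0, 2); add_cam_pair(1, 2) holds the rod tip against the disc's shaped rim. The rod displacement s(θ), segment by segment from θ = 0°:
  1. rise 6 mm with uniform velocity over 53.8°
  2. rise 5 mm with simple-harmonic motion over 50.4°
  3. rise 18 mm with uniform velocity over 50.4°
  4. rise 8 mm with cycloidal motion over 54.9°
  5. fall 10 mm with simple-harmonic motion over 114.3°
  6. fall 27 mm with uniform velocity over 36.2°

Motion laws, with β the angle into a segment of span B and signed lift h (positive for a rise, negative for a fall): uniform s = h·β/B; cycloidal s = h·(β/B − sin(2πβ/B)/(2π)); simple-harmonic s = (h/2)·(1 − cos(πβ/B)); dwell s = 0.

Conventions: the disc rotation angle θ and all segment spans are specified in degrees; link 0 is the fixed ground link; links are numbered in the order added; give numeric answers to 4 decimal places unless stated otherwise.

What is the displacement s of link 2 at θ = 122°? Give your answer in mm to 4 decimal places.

segment 1 (0° to 53.8°, uniform, h = 6) is passed completely: s = 0.0000 + (6) = 6.0000
segment 2 (53.8° to 104.2°, simple-harmonic, h = 5) is passed completely: s = 6.0000 + (5) = 11.0000
θ = 122° falls in segment 3 (104.2° to 154.6°, uniform, h = 18): β = 122 − 104.2 = 17.8°, B = 50.4°; Δs = 18·17.8/50.4 = 6.3571; s = 11.0000 + 6.3571 = 17.3571

17.3571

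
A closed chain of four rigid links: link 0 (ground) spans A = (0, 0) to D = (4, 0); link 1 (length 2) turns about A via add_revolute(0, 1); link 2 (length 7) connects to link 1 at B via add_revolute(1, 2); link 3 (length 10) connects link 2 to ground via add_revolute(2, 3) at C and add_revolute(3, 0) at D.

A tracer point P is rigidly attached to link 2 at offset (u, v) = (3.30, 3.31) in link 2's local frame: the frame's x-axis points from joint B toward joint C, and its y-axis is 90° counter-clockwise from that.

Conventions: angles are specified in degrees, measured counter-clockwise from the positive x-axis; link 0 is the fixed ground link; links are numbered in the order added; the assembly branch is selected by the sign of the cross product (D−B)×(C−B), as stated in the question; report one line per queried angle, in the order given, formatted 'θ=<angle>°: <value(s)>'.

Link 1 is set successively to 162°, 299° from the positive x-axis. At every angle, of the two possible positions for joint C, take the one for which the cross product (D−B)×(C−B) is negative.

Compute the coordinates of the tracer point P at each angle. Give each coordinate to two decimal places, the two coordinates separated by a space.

A=(0,0), D=(4.00,0)
θ=162°: B = A + 2.00·(cos162°, sin162°) = (-1.9021, 0.6180)
θ=162°: |BD| = 5.9344
θ=162°: circle(B,7.00) ∩ circle(D,10.00): a=-1.3298, h=6.8725
θ=162°:   candidates: C₊=(-2.5089,7.5917) cross=40.784; C₋=(-3.9404,-6.0786) cross=-40.784
θ=162°:   branch - wants cross < 0 → take C=(-3.9404,-6.0786) (cross=-40.784)
θ=162°: ex = (C−B)/|BC| = (-0.2912,-0.9567); ey = (0.9567,-0.2912)
θ=162°: P = B + 3.30·ex + 3.31·ey = (0.3035,-3.5028)
θ=299°: B = A + 2.00·(cos299°, sin299°) = (0.9696, -1.7492)
θ=299°: |BD| = 3.4990
θ=299°: circle(B,7.00) ∩ circle(D,10.00): a=-5.5383, h=4.2811
θ=299°:   candidates: C₊=(-5.9671,-0.8103) cross=14.979; C₋=(-1.6867,-8.2257) cross=-14.979
θ=299°:   branch - wants cross < 0 → take C=(-1.6867,-8.2257) (cross=-14.979)
θ=299°: ex = (C−B)/|BC| = (-0.3795,-0.9252); ey = (0.9252,-0.3795)
θ=299°: P = B + 3.30·ex + 3.31·ey = (2.7798,-6.0585)

θ=162°: 0.30 -3.50
θ=299°: 2.78 -6.06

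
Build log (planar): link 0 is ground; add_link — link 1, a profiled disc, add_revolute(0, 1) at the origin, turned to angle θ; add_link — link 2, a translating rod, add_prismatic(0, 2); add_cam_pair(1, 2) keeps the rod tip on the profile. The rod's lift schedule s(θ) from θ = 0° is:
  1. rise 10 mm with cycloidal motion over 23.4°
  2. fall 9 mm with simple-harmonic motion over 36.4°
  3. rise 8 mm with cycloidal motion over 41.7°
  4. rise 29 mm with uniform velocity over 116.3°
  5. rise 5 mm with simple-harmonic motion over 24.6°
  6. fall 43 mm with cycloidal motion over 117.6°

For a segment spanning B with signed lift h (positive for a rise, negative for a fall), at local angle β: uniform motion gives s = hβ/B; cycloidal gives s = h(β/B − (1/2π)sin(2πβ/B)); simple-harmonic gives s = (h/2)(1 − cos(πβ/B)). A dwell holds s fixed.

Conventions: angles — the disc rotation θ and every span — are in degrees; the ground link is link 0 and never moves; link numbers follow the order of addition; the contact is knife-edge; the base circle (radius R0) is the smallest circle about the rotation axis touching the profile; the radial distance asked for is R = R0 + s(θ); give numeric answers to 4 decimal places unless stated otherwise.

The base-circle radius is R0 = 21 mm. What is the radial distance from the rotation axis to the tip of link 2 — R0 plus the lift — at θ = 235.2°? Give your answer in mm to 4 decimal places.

seg 1 [0°–23.4°] cycloidal, h=10: full span → s += 10 → s = 10.0000
seg 2 [23.4°–59.8°] simple-harmonic, h=-9: full span → s += -9 → s = 1.0000
seg 3 [59.8°–101.5°] cycloidal, h=8: full span → s += 8 → s = 9.0000
seg 4 [101.5°–217.8°] uniform, h=29: full span → s += 29 → s = 38.0000
seg 5 [217.8°–242.4°] simple-harmonic, h=5: θ=235.2° here. β=17.4, B=24.6. 5/2·(1 − cos(π·0.7073)) = 4.0156 → s = 42.0156
R = R0 + s = 21 + 42.0156 = 63.0156

63.0156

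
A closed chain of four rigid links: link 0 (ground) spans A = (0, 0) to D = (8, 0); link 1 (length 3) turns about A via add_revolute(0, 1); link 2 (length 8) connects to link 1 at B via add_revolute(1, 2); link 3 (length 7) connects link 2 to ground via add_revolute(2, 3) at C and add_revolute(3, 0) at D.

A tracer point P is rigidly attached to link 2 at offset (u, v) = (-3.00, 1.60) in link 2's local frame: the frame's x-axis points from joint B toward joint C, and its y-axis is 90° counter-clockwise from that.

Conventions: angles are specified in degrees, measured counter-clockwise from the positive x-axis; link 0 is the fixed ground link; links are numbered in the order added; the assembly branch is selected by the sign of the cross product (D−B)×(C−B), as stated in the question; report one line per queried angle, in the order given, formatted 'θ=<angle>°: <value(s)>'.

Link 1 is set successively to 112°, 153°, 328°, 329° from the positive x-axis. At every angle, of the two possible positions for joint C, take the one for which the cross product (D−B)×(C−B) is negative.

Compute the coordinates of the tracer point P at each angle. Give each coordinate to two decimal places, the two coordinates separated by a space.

A=(0,0), D=(8.00,0)
θ=112°: B = A + 3.00·(cos112°, sin112°) = (-1.1238, 2.7816)
θ=112°: |BD| = 9.5384
θ=112°: circle(B,8.00) ∩ circle(D,7.00): a=5.5555, h=5.7564
θ=112°:   candidates: C₊=(5.8689,6.6677) cross=54.907; C₋=(2.5115,-4.3447) cross=-54.907
θ=112°:   branch - wants cross < 0 → take C=(2.5115,-4.3447) (cross=-54.907)
θ=112°: ex = (C−B)/|BC| = (0.4544,-0.8908); ey = (0.8908,0.4544)
θ=112°: P = B + -3.00·ex + 1.60·ey = (-1.0618,6.1810)
θ=153°: B = A + 3.00·(cos153°, sin153°) = (-2.6730, 1.3620)
θ=153°: |BD| = 10.7596
θ=153°: circle(B,8.00) ∩ circle(D,7.00): a=6.0768, h=5.2031
θ=153°:   candidates: C₊=(4.0136,5.7540) cross=55.983; C₋=(2.6963,-4.5685) cross=-55.983
θ=153°:   branch - wants cross < 0 → take C=(2.6963,-4.5685) (cross=-55.983)
θ=153°: ex = (C−B)/|BC| = (0.6712,-0.7413); ey = (0.7413,0.6712)
θ=153°: P = B + -3.00·ex + 1.60·ey = (-3.5004,4.6598)
θ=328°: B = A + 3.00·(cos328°, sin328°) = (2.5441, -1.5898)
θ=328°: |BD| = 5.6828
θ=328°: circle(B,8.00) ∩ circle(D,7.00): a=4.1612, h=6.8326
θ=328°:   candidates: C₊=(4.6277,6.1341) cross=38.828; C₋=(8.4506,-6.9855) cross=-38.828
θ=328°:   branch - wants cross < 0 → take C=(8.4506,-6.9855) (cross=-38.828)
θ=328°: ex = (C−B)/|BC| = (0.7383,-0.6745); ey = (0.6745,0.7383)
θ=328°: P = B + -3.00·ex + 1.60·ey = (1.4084,1.6149)
θ=329°: B = A + 3.00·(cos329°, sin329°) = (2.5715, -1.5451)
θ=329°: |BD| = 5.6441
θ=329°: circle(B,8.00) ∩ circle(D,7.00): a=4.1509, h=6.8389
θ=329°:   candidates: C₊=(4.6916,6.1688) cross=38.599; C₋=(8.4360,-6.9864) cross=-38.599
θ=329°:   branch - wants cross < 0 → take C=(8.4360,-6.9864) (cross=-38.599)
θ=329°: ex = (C−B)/|BC| = (0.7331,-0.6802); ey = (0.6802,0.7331)
θ=329°: P = B + -3.00·ex + 1.60·ey = (1.4606,1.6683)

θ=112°: -1.06 6.18
θ=153°: -3.50 4.66
θ=328°: 1.41 1.61
θ=329°: 1.46 1.67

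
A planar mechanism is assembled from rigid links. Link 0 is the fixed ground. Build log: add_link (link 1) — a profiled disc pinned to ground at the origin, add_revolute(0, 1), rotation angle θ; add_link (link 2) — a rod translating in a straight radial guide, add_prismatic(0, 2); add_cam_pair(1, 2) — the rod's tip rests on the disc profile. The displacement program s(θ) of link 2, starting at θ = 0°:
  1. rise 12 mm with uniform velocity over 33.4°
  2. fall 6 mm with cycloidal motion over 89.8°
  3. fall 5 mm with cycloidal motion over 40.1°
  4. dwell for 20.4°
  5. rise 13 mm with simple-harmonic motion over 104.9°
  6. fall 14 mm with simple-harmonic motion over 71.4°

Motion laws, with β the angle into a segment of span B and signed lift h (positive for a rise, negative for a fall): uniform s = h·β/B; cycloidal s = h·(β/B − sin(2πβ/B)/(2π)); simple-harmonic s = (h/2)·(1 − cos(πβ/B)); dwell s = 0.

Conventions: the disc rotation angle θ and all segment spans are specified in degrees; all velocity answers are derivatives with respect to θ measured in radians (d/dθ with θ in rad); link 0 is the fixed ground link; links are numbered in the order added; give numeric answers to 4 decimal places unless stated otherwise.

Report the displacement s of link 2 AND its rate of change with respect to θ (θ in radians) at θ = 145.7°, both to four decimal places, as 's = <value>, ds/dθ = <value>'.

seg 1 [0°–33.4°] uniform, h=12: full span → s += 12 → s = 12.0000
seg 2 [33.4°–123.2°] cycloidal, h=-6: full span → s += -6 → s = 6.0000
seg 3 [123.2°–163.3°] cycloidal, h=-5: θ=145.7° here. β=22.5, B=40.1. -5·(0.5611 − sin(2π·0.5611)/(2π)) = -3.1035 → s = 2.8965
velocity in seg [123.2°–163.3°] (cycloidal), θ in radians: β = 22.5° = 0.3927 rad, B = 40.1° = 0.6999 rad; ds/dθ = (h/B)(1 − cos(2πβ/B)) = ((-5)/0.6999)(1 − cos(2π·0.5611)) = -13.768251 mm/rad

s = 2.8965, ds/dθ = -13.7683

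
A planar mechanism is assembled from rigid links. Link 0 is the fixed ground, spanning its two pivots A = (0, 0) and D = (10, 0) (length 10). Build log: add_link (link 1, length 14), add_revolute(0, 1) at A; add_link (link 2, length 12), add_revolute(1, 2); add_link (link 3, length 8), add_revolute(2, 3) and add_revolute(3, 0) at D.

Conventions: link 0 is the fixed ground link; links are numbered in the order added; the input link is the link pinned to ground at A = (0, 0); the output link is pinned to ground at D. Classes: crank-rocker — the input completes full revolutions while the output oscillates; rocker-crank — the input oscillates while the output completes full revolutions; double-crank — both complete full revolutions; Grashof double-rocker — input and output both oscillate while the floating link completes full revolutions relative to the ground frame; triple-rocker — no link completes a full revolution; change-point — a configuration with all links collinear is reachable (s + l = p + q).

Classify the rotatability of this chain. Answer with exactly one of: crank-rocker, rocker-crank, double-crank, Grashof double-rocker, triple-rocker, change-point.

lengths: ground=10, input=14, coupler=12, output=8
sorted: s=8 (shortest), l=14 (longest), p+q=22
s + l = 22 vs p + q = 22
s + l = p + q → change-point (collinear configuration reachable)

change-point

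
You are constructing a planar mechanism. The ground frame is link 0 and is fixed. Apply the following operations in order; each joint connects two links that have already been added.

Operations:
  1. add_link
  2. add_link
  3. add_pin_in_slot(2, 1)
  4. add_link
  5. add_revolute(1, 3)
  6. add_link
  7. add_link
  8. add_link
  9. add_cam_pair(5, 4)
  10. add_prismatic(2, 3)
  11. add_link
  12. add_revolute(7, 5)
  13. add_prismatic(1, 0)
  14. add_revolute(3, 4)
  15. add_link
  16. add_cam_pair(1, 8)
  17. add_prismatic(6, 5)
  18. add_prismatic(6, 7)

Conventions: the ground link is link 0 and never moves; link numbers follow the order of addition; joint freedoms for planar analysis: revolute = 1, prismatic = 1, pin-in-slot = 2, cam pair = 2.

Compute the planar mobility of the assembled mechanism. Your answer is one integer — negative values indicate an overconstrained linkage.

(L,J1,J2)=(1,0,0); link0 fixed
link1: (2,0,0)
link2: (3,0,0)
PS 2-1 [J2]: (3,0,1)
link3: (4,0,1)
R 1-3 [J1]: (4,1,1)
link4: (5,1,1)
link5: (6,1,1)
link6: (7,1,1)
C 5-4 [J2]: (7,1,2)
P 2-3 [J1]: (7,2,2)
link7: (8,2,2)
R 7-5 [J1]: (8,3,2)
P 1-0 [J1]: (8,4,2)
R 3-4 [J1]: (8,5,2)
link8: (9,5,2)
C 1-8 [J2]: (9,5,3)
P 6-5 [J1]: (9,6,3)
P 6-7 [J1]: (9,7,3)
Grübler: 3·8 − 2·7 − 3 = 7

M = 7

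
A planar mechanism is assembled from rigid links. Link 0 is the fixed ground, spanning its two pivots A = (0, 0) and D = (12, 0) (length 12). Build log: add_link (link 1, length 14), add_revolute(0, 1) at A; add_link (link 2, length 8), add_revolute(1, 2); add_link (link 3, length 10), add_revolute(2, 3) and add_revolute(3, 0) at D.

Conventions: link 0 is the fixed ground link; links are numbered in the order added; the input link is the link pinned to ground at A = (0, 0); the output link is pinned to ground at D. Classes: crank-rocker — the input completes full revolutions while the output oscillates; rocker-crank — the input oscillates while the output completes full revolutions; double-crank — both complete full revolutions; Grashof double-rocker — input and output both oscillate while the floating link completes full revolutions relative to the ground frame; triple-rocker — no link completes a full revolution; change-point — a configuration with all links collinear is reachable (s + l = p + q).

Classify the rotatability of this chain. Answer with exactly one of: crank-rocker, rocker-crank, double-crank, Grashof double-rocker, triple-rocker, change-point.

lengths: ground=12, input=14, coupler=8, output=10
sorted: s=8 (shortest), l=14 (longest), p+q=22
s + l = 22 vs p + q = 22
s + l = p + q → change-point (collinear configuration reachable)

change-point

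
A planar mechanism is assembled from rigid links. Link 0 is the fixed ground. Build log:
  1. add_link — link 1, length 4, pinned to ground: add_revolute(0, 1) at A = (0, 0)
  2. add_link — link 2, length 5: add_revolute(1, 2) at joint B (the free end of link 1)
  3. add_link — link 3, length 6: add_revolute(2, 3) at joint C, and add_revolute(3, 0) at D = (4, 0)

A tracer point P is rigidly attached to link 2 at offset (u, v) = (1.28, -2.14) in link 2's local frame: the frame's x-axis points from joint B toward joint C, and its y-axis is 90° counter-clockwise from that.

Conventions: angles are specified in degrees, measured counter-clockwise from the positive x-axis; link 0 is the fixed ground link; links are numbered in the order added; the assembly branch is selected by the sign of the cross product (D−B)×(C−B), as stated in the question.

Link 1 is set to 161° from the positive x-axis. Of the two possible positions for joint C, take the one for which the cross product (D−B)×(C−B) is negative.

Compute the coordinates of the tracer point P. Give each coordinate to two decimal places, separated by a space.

A=(0,0), D=(4.00,0)
B = A + 4.00·(cos161°, sin161°) = (-3.7821, 1.3023)
|BD| = 7.8903
circle(B,5.00) ∩ circle(D,6.00): a=3.2481, h=3.8013
  candidates: C₊=(0.0489,4.5154) cross=29.993; C₋=(-1.2059,-2.9830) cross=-29.993
  branch - wants cross < 0 → take C=(-1.2059,-2.9830) (cross=-29.993)
ex = (C−B)/|BC| = (0.5152,-0.8571); ey = (0.8571,0.5152)
P = B + 1.28·ex + -2.14·ey = (-4.9567,-0.8973)

-4.96 -0.90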